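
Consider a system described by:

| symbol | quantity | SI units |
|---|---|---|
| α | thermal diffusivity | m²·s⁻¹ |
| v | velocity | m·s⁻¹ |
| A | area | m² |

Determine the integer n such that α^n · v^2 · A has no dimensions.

Balance the L exponent: (2)·n from α, plus 2·(1) + (2) = 4 from the rest, must sum to zero.
2n + 4 = 0, so n = -2.

-2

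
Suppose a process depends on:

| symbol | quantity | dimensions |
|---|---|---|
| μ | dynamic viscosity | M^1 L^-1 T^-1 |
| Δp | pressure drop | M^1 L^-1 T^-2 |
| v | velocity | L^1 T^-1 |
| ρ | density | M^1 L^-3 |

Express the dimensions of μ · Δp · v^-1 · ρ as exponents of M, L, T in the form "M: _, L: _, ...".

Collect each base-dimension exponent across the product:
  M: (1) + (1) − (0) + (1) = 3
  L: (-1) + (-1) − (1) + (-3) = -6
  T: (-1) + (-2) − (-1) + (0) = -2
So the dimensions are [M³ L⁻⁶ T⁻²].

M: 3, L: -6, T: -2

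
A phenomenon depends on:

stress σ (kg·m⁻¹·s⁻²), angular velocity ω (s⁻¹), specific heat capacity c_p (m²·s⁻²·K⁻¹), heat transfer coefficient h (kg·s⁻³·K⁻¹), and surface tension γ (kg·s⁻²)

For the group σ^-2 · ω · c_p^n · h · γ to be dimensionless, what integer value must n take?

Balance the L exponent: (2)·n from c_p, plus −2·(-1) + (0) + (0) + (0) = 2 from the rest, must sum to zero.
2n + 2 = 0, so n = -1.

-1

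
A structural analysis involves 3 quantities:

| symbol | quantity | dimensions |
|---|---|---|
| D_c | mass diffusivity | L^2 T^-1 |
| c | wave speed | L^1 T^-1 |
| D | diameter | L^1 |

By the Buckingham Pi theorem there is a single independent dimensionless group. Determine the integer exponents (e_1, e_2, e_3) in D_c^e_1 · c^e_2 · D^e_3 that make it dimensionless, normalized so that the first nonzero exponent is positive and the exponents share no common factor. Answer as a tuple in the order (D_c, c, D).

(1, -1, -1)

L: e_1·(2) + e_2·(1) + e_3·(1) = 0
T: e_1·(-1) + e_2·(-1) + e_3·(0) = 0
Solving this homogeneous linear system for the smallest-integer solution (first nonzero entry positive) gives (1, -1, -1).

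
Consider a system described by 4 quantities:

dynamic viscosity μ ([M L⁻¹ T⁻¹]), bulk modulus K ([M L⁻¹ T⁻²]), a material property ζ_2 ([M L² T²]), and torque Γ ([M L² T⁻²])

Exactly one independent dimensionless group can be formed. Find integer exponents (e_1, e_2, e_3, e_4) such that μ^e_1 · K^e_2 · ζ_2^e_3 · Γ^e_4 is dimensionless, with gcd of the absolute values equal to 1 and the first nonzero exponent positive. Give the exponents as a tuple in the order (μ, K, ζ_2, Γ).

M: e_1·(1) + e_2·(1) + e_3·(1) + e_4·(1) = 0
L: e_1·(-1) + e_2·(-1) + e_3·(2) + e_4·(2) = 0
T: e_1·(-1) + e_2·(-2) + e_3·(2) + e_4·(-2) = 0
Solving this homogeneous linear system for the smallest-integer solution (first nonzero entry positive) gives (4, -4, -1, 1).

(4, -4, -1, 1)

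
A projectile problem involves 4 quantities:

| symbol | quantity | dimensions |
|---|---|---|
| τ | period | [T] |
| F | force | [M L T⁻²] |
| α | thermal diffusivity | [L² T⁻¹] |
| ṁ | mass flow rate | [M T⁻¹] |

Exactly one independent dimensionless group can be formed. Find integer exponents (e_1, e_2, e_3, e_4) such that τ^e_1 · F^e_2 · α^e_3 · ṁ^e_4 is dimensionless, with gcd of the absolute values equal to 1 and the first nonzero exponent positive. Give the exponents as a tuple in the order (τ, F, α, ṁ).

(1, 2, -1, -2)

M: e_1·(0) + e_2·(1) + e_3·(0) + e_4·(1) = 0
L: e_1·(0) + e_2·(1) + e_3·(2) + e_4·(0) = 0
T: e_1·(1) + e_2·(-2) + e_3·(-1) + e_4·(-1) = 0
Solving this homogeneous linear system for the smallest-integer solution (first nonzero entry positive) gives (1, 2, -1, -2).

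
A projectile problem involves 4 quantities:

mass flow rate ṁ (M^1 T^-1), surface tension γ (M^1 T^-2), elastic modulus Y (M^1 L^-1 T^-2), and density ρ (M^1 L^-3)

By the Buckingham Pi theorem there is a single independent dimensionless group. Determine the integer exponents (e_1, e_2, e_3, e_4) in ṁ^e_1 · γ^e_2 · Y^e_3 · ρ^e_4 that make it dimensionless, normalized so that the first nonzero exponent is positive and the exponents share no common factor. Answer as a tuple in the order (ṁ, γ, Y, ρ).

(2, -4, 3, -1)

M: e_1·(1) + e_2·(1) + e_3·(1) + e_4·(1) = 0
L: e_1·(0) + e_2·(0) + e_3·(-1) + e_4·(-3) = 0
T: e_1·(-1) + e_2·(-2) + e_3·(-2) + e_4·(0) = 0
Solving this homogeneous linear system for the smallest-integer solution (first nonzero entry positive) gives (2, -4, 3, -1).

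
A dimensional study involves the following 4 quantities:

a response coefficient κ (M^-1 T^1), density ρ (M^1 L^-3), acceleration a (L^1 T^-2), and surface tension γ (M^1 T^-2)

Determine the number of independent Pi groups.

There are 4 variables and 3 base dimensions (M, L, T).
The dimension matrix has rank 3.
Independent dimensionless groups: 4 − 3 = 1.

1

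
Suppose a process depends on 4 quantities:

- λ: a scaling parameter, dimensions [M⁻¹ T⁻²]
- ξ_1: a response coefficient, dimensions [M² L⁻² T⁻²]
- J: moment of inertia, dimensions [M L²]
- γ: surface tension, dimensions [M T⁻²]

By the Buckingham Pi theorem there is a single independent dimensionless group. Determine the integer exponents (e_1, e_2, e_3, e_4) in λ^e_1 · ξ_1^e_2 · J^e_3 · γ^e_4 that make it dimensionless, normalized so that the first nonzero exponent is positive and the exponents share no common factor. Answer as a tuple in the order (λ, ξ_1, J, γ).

(1, 1, 1, -2)

M: e_1·(-1) + e_2·(2) + e_3·(1) + e_4·(1) = 0
L: e_1·(0) + e_2·(-2) + e_3·(2) + e_4·(0) = 0
T: e_1·(-2) + e_2·(-2) + e_3·(0) + e_4·(-2) = 0
Solving this homogeneous linear system for the smallest-integer solution (first nonzero entry positive) gives (1, 1, 1, -2).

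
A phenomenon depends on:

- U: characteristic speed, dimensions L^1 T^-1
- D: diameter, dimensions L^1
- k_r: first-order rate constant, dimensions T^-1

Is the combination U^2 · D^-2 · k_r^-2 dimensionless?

yes

Sum the exponent of each base dimension across the product:
  M: 2·[U]_M − 2·[D]_M − 2·[k_r]_M = 2·(0) − 2·(0) − 2·(0) = 0
  L: 2·[U]_L − 2·[D]_L − 2·[k_r]_L = 2·(1) − 2·(1) − 2·(0) = 0
  T: 2·[U]_T − 2·[D]_T − 2·[k_r]_T = 2·(-1) − 2·(0) − 2·(-1) = 0
All base exponents vanish — dimensionless.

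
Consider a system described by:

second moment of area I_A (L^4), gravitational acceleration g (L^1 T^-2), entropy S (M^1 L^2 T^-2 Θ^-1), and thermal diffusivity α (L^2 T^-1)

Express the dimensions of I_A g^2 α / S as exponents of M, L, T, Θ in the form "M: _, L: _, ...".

M: -1, L: 6, T: -3, Θ: 1

Collect each base-dimension exponent across the product:
  M: (0) + 2·(0) − (1) + (0) = -1
  L: (4) + 2·(1) − (2) + (2) = 6
  T: (0) + 2·(-2) − (-2) + (-1) = -3
  Θ: (0) + 2·(0) − (-1) + (0) = 1
So the dimensions are [M⁻¹ L⁶ T⁻³ Θ].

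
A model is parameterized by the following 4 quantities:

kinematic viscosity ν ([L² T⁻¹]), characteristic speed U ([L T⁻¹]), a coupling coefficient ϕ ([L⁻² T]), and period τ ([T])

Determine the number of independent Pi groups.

2

There are 4 variables and 2 base dimensions (L, T).
The dimension matrix has rank 2.
Independent dimensionless groups: 4 − 2 = 2.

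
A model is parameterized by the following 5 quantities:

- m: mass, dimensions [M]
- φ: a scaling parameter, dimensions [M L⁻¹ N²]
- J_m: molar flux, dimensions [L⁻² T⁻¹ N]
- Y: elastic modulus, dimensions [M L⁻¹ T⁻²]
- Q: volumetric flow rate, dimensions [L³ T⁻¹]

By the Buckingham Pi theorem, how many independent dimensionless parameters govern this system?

1

There are 5 variables and 4 base dimensions (M, L, T, N).
The dimension matrix has rank 4.
Independent dimensionless groups: 5 − 4 = 1.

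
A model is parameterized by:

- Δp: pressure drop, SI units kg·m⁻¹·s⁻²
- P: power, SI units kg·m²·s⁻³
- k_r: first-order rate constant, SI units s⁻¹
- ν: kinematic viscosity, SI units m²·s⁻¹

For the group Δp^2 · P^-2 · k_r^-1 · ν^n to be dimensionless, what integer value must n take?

3

Balance the L exponent: (2)·n from ν, plus 2·(-1) − 2·(2) − (0) = -6 from the rest, must sum to zero.
2n − 6 = 0, so n = 3.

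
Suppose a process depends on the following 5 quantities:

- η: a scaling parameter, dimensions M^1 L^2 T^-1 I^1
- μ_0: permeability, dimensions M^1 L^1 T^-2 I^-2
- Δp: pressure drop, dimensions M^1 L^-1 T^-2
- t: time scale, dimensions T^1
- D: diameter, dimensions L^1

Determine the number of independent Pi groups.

1

There are 5 variables and 4 base dimensions (M, L, T, I).
The dimension matrix has rank 4.
Independent dimensionless groups: 5 − 4 = 1.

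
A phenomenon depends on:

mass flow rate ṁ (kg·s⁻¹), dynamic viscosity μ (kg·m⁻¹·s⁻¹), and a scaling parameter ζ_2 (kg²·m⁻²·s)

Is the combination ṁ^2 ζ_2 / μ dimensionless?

no

Sum the exponent of each base dimension across the product:
  M: 2·[ṁ]_M − [μ]_M + [ζ_2]_M = 2·(1) − (1) + (2) = 3
  L: 2·[ṁ]_L − [μ]_L + [ζ_2]_L = 2·(0) − (-1) + (-2) = -1
  T: 2·[ṁ]_T − [μ]_T + [ζ_2]_T = 2·(-1) − (-1) + (1) = 0
Net dimensions [M³ L⁻¹] ≠ [1] — not dimensionless.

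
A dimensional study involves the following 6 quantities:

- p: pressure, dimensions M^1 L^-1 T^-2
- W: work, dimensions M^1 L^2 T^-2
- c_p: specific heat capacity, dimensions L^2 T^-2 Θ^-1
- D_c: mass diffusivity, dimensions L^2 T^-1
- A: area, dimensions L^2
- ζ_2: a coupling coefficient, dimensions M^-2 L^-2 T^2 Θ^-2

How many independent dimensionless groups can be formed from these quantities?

There are 6 variables and 4 base dimensions (M, L, T, Θ).
The dimension matrix has rank 4.
Independent dimensionless groups: 6 − 4 = 2.

2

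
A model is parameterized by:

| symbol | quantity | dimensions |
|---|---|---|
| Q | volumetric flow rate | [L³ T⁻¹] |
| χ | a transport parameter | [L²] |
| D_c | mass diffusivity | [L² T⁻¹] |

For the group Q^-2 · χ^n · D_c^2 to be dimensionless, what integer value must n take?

1

Balance the L exponent: (2)·n from χ, plus −2·(3) + 2·(2) = -2 from the rest, must sum to zero.
2n − 2 = 0, so n = 1.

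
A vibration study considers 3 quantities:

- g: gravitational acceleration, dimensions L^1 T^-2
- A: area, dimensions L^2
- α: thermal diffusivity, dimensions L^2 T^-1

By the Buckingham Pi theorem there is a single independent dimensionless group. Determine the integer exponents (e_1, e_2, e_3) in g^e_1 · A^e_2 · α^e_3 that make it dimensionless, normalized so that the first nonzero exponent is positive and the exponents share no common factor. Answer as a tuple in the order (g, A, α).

(2, 3, -4)

L: e_1·(1) + e_2·(2) + e_3·(2) = 0
T: e_1·(-2) + e_2·(0) + e_3·(-1) = 0
Solving this homogeneous linear system for the smallest-integer solution (first nonzero entry positive) gives (2, 3, -4).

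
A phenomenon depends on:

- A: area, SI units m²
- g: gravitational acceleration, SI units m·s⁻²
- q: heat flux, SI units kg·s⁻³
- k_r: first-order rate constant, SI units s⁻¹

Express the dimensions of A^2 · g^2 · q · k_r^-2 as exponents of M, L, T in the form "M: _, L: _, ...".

M: 1, L: 6, T: -5

Collect each base-dimension exponent across the product:
  M: 2·(0) + 2·(0) + (1) − 2·(0) = 1
  L: 2·(2) + 2·(1) + (0) − 2·(0) = 6
  T: 2·(0) + 2·(-2) + (-3) − 2·(-1) = -5
So the dimensions are [M L⁶ T⁻⁵].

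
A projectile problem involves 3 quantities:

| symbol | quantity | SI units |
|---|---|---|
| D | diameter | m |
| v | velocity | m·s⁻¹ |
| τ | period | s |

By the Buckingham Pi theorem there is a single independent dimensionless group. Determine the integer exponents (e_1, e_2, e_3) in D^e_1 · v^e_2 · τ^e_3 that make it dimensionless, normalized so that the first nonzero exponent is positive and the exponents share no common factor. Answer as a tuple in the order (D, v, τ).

L: e_1·(1) + e_2·(1) + e_3·(0) = 0
T: e_1·(0) + e_2·(-1) + e_3·(1) = 0
Solving this homogeneous linear system for the smallest-integer solution (first nonzero entry positive) gives (1, -1, -1).

(1, -1, -1)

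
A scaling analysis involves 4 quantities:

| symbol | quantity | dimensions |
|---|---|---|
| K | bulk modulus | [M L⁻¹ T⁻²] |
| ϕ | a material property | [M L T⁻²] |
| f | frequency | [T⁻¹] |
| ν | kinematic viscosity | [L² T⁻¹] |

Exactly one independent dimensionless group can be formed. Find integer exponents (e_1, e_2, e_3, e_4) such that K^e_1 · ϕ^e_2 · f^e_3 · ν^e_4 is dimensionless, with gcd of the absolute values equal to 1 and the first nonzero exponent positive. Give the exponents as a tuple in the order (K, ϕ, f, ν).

M: e_1·(1) + e_2·(1) + e_3·(0) + e_4·(0) = 0
L: e_1·(-1) + e_2·(1) + e_3·(0) + e_4·(2) = 0
T: e_1·(-2) + e_2·(-2) + e_3·(-1) + e_4·(-1) = 0
Solving this homogeneous linear system for the smallest-integer solution (first nonzero entry positive) gives (1, -1, -1, 1).

(1, -1, -1, 1)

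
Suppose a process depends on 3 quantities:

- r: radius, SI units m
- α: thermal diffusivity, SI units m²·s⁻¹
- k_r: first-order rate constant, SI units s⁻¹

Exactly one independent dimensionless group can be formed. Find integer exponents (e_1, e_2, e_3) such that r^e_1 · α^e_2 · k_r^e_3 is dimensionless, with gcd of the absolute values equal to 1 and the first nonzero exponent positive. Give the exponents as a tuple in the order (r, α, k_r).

L: e_1·(1) + e_2·(2) + e_3·(0) = 0
T: e_1·(0) + e_2·(-1) + e_3·(-1) = 0
Solving this homogeneous linear system for the smallest-integer solution (first nonzero entry positive) gives (2, -1, 1).

(2, -1, 1)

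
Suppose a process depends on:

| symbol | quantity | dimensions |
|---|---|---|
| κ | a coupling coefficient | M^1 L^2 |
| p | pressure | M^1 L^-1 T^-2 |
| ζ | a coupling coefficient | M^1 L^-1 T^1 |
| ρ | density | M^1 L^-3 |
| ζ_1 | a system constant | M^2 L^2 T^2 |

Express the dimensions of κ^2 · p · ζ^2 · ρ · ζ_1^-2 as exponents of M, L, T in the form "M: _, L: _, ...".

Collect each base-dimension exponent across the product:
  M: 2·(1) + (1) + 2·(1) + (1) − 2·(2) = 2
  L: 2·(2) + (-1) + 2·(-1) + (-3) − 2·(2) = -6
  T: 2·(0) + (-2) + 2·(1) + (0) − 2·(2) = -4
So the dimensions are [M² L⁻⁶ T⁻⁴].

M: 2, L: -6, T: -4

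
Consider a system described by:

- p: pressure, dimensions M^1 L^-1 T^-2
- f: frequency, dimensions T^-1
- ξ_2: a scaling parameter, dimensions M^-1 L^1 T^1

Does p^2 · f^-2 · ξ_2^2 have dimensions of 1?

yes

Sum the exponent of each base dimension across the product:
  M: 2·[p]_M − 2·[f]_M + 2·[ξ_2]_M = 2·(1) − 2·(0) + 2·(-1) = 0
  L: 2·[p]_L − 2·[f]_L + 2·[ξ_2]_L = 2·(-1) − 2·(0) + 2·(1) = 0
  T: 2·[p]_T − 2·[f]_T + 2·[ξ_2]_T = 2·(-2) − 2·(-1) + 2·(1) = 0
All base exponents vanish — dimensionless.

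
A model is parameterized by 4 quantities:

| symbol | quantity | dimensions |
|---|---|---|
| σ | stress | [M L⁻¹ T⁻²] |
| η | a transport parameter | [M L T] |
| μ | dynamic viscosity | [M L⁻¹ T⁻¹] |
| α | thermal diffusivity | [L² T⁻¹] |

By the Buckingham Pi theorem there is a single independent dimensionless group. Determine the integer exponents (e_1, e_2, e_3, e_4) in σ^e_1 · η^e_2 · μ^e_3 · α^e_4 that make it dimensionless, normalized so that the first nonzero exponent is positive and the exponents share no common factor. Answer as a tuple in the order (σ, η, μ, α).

M: e_1·(1) + e_2·(1) + e_3·(1) + e_4·(0) = 0
L: e_1·(-1) + e_2·(1) + e_3·(-1) + e_4·(2) = 0
T: e_1·(-2) + e_2·(1) + e_3·(-1) + e_4·(-1) = 0
Solving this homogeneous linear system for the smallest-integer solution (first nonzero entry positive) gives (3, 1, -4, -1).

(3, 1, -4, -1)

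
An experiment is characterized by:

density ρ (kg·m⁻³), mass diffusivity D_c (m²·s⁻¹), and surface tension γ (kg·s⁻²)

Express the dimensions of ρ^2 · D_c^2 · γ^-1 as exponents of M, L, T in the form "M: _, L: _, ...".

M: 1, L: -2, T: 0

Collect each base-dimension exponent across the product:
  M: 2·(1) + 2·(0) − (1) = 1
  L: 2·(-3) + 2·(2) − (0) = -2
  T: 2·(0) + 2·(-1) − (-2) = 0
So the dimensions are [M L⁻²].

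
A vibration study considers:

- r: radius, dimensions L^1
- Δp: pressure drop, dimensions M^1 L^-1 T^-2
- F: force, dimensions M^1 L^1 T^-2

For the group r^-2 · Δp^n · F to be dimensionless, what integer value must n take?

-1

Balance the M exponent: (1)·n from Δp, plus −2·(0) + (1) = 1 from the rest, must sum to zero.
n + 1 = 0, so n = -1.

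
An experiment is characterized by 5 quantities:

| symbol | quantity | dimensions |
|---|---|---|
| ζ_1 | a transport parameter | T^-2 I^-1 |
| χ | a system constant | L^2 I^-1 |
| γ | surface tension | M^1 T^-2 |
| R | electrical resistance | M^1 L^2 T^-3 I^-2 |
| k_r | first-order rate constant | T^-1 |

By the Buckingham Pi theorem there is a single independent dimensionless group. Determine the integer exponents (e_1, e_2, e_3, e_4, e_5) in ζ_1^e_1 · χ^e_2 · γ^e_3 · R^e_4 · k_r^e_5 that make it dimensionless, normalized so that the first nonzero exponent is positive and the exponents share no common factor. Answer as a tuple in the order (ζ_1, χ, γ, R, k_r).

(1, 1, 1, -1, -1)

M: e_1·(0) + e_2·(0) + e_3·(1) + e_4·(1) + e_5·(0) = 0
L: e_1·(0) + e_2·(2) + e_3·(0) + e_4·(2) + e_5·(0) = 0
T: e_1·(-2) + e_2·(0) + e_3·(-2) + e_4·(-3) + e_5·(-1) = 0
I: e_1·(-1) + e_2·(-1) + e_3·(0) + e_4·(-2) + e_5·(0) = 0
Solving this homogeneous linear system for the smallest-integer solution (first nonzero entry positive) gives (1, 1, 1, -1, -1).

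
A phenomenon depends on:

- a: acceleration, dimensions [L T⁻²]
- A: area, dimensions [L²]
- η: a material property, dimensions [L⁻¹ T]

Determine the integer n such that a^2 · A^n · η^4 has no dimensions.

Balance the L exponent: (2)·n from A, plus 2·(1) + 4·(-1) = -2 from the rest, must sum to zero.
2n − 2 = 0, so n = 1.

1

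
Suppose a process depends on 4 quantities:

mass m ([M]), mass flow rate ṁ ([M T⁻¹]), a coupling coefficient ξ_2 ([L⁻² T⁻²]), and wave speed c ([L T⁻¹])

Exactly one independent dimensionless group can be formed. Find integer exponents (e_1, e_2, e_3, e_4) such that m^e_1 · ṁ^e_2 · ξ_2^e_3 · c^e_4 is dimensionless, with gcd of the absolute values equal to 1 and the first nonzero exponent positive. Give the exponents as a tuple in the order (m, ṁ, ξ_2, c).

M: e_1·(1) + e_2·(1) + e_3·(0) + e_4·(0) = 0
L: e_1·(0) + e_2·(0) + e_3·(-2) + e_4·(1) = 0
T: e_1·(0) + e_2·(-1) + e_3·(-2) + e_4·(-1) = 0
Solving this homogeneous linear system for the smallest-integer solution (first nonzero entry positive) gives (4, -4, 1, 2).

(4, -4, 1, 2)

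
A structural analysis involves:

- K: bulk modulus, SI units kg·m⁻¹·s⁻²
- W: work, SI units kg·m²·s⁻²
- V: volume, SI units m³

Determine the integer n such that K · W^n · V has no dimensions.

Balance the M exponent: (1)·n from W, plus (1) + (0) = 1 from the rest, must sum to zero.
n + 1 = 0, so n = -1.

-1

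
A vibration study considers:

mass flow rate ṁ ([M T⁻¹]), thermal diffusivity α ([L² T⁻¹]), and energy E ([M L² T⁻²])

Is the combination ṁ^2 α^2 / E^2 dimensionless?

Sum the exponent of each base dimension across the product:
  M: 2·[ṁ]_M + 2·[α]_M − 2·[E]_M = 2·(1) + 2·(0) − 2·(1) = 0
  L: 2·[ṁ]_L + 2·[α]_L − 2·[E]_L = 2·(0) + 2·(2) − 2·(2) = 0
  T: 2·[ṁ]_T + 2·[α]_T − 2·[E]_T = 2·(-1) + 2·(-1) − 2·(-2) = 0
All base exponents vanish — dimensionless.

yes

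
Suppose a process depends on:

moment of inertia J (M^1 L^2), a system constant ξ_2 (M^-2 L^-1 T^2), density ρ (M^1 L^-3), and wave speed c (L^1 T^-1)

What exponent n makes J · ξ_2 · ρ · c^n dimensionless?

2

Balance the L exponent: (1)·n from c, plus (2) + (-1) + (-3) = -2 from the rest, must sum to zero.
n − 2 = 0, so n = 2.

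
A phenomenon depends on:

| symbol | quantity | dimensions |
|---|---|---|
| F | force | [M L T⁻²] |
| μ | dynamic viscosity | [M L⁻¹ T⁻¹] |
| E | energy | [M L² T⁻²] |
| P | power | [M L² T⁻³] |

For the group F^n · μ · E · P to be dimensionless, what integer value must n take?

-3

Balance the M exponent: (1)·n from F, plus (1) + (1) + (1) = 3 from the rest, must sum to zero.
n + 3 = 0, so n = -3.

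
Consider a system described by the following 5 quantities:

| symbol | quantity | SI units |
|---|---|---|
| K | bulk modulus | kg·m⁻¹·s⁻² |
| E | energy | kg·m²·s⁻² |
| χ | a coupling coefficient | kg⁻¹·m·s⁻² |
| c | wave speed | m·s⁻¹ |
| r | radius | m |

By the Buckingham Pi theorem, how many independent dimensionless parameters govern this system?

There are 5 variables and 3 base dimensions (M, L, T).
The dimension matrix has rank 3.
Independent dimensionless groups: 5 − 3 = 2.

2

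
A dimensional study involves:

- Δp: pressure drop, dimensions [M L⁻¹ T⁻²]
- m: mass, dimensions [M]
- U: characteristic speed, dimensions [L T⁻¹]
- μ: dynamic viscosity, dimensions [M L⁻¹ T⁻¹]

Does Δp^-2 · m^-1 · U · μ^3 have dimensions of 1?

yes

Sum the exponent of each base dimension across the product:
  M: −2·[Δp]_M − [m]_M + [U]_M + 3·[μ]_M = −2·(1) − (1) + (0) + 3·(1) = 0
  L: −2·[Δp]_L − [m]_L + [U]_L + 3·[μ]_L = −2·(-1) − (0) + (1) + 3·(-1) = 0
  T: −2·[Δp]_T − [m]_T + [U]_T + 3·[μ]_T = −2·(-2) − (0) + (-1) + 3·(-1) = 0
All base exponents vanish — dimensionless.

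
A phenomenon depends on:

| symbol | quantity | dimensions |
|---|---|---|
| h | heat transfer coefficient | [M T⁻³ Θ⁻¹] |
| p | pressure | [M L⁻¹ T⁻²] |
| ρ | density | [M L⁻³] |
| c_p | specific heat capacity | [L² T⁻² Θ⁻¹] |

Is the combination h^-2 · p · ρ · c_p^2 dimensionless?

yes

Sum the exponent of each base dimension across the product:
  M: −2·[h]_M + [p]_M + [ρ]_M + 2·[c_p]_M = −2·(1) + (1) + (1) + 2·(0) = 0
  L: −2·[h]_L + [p]_L + [ρ]_L + 2·[c_p]_L = −2·(0) + (-1) + (-3) + 2·(2) = 0
  T: −2·[h]_T + [p]_T + [ρ]_T + 2·[c_p]_T = −2·(-3) + (-2) + (0) + 2·(-2) = 0
  Θ: −2·[h]_Θ + [p]_Θ + [ρ]_Θ + 2·[c_p]_Θ = −2·(-1) + (0) + (0) + 2·(-1) = 0
All base exponents vanish — dimensionless.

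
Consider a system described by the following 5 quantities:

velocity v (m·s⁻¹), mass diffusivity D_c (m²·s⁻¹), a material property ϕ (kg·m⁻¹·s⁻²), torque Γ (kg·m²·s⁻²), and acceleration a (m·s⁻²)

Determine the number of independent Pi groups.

There are 5 variables and 3 base dimensions (M, L, T).
The dimension matrix has rank 3.
Independent dimensionless groups: 5 − 3 = 2.

2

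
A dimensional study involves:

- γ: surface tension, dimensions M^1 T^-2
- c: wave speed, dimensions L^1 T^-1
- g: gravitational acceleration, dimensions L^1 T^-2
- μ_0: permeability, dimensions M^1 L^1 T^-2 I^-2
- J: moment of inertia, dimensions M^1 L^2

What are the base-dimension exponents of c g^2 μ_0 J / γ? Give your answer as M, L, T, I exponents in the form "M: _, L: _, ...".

M: 1, L: 6, T: -5, I: -2

Collect each base-dimension exponent across the product:
  M: −(1) + (0) + 2·(0) + (1) + (1) = 1
  L: −(0) + (1) + 2·(1) + (1) + (2) = 6
  T: −(-2) + (-1) + 2·(-2) + (-2) + (0) = -5
  I: −(0) + (0) + 2·(0) + (-2) + (0) = -2
So the dimensions are [M L⁶ T⁻⁵ I⁻²].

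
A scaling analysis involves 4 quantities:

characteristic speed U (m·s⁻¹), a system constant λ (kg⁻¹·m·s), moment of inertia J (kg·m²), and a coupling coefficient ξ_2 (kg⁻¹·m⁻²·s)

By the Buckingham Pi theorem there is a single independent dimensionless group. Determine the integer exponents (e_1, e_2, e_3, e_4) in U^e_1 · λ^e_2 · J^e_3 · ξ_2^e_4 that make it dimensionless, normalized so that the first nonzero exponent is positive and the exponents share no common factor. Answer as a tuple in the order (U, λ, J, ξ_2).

M: e_1·(0) + e_2·(-1) + e_3·(1) + e_4·(-1) = 0
L: e_1·(1) + e_2·(1) + e_3·(2) + e_4·(-2) = 0
T: e_1·(-1) + e_2·(1) + e_3·(0) + e_4·(1) = 0
Solving this homogeneous linear system for the smallest-integer solution (first nonzero entry positive) gives (3, -1, 3, 4).

(3, -1, 3, 4)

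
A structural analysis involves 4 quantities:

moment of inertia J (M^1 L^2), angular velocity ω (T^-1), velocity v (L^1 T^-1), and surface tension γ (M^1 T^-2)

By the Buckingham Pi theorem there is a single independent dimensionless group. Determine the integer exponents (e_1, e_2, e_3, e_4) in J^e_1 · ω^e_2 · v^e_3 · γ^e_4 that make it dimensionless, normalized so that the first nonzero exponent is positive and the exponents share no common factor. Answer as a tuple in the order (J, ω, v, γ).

(1, 4, -2, -1)

M: e_1·(1) + e_2·(0) + e_3·(0) + e_4·(1) = 0
L: e_1·(2) + e_2·(0) + e_3·(1) + e_4·(0) = 0
T: e_1·(0) + e_2·(-1) + e_3·(-1) + e_4·(-2) = 0
Solving this homogeneous linear system for the smallest-integer solution (first nonzero entry positive) gives (1, 4, -2, -1).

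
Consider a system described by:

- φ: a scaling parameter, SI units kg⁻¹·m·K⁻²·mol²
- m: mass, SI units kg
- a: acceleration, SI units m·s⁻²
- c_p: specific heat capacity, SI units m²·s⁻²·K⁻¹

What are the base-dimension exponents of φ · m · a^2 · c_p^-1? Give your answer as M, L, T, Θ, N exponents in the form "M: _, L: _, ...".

M: 0, L: 1, T: -2, Θ: -1, N: 2

Collect each base-dimension exponent across the product:
  M: (-1) + (1) + 2·(0) − (0) = 0
  L: (1) + (0) + 2·(1) − (2) = 1
  T: (0) + (0) + 2·(-2) − (-2) = -2
  Θ: (-2) + (0) + 2·(0) − (-1) = -1
  N: (2) + (0) + 2·(0) − (0) = 2
So the dimensions are [L T⁻² Θ⁻¹ N²].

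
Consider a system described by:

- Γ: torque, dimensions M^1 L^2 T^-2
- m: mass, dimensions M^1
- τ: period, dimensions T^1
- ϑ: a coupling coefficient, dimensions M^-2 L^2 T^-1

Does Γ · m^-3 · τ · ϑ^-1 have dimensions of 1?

Sum the exponent of each base dimension across the product:
  M: [Γ]_M − 3·[m]_M + [τ]_M − [ϑ]_M = (1) − 3·(1) + (0) − (-2) = 0
  L: [Γ]_L − 3·[m]_L + [τ]_L − [ϑ]_L = (2) − 3·(0) + (0) − (2) = 0
  T: [Γ]_T − 3·[m]_T + [τ]_T − [ϑ]_T = (-2) − 3·(0) + (1) − (-1) = 0
All base exponents vanish — dimensionless.

yes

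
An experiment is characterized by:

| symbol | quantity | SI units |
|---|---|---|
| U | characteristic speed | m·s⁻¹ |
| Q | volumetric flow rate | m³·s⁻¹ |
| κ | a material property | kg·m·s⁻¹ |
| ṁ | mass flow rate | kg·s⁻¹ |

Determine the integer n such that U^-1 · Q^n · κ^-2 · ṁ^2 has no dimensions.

1

Balance the L exponent: (3)·n from Q, plus −(1) − 2·(1) + 2·(0) = -3 from the rest, must sum to zero.
3n − 3 = 0, so n = 1.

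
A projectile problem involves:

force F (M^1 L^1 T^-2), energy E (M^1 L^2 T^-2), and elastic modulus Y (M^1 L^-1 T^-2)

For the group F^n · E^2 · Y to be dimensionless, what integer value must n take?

-3

Balance the M exponent: (1)·n from F, plus 2·(1) + (1) = 3 from the rest, must sum to zero.
n + 3 = 0, so n = -3.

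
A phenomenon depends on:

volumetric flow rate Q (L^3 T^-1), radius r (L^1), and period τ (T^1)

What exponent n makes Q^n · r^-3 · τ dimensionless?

Balance the L exponent: (3)·n from Q, plus −3·(1) + (0) = -3 from the rest, must sum to zero.
3n − 3 = 0, so n = 1.

1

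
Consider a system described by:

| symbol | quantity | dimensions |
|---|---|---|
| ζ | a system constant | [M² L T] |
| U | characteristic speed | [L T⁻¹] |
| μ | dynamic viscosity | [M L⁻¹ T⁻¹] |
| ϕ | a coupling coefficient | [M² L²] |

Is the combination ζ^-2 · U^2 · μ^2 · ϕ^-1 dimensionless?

no

Sum the exponent of each base dimension across the product:
  M: −2·[ζ]_M + 2·[U]_M + 2·[μ]_M − [ϕ]_M = −2·(2) + 2·(0) + 2·(1) − (2) = -4
  L: −2·[ζ]_L + 2·[U]_L + 2·[μ]_L − [ϕ]_L = −2·(1) + 2·(1) + 2·(-1) − (2) = -4
  T: −2·[ζ]_T + 2·[U]_T + 2·[μ]_T − [ϕ]_T = −2·(1) + 2·(-1) + 2·(-1) − (0) = -6
Net dimensions [M⁻⁴ L⁻⁴ T⁻⁶] ≠ [1] — not dimensionless.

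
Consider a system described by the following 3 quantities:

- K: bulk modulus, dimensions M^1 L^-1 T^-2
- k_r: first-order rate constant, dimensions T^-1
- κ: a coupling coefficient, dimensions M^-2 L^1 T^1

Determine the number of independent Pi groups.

0

There are 3 variables and 3 base dimensions (M, L, T).
The dimension matrix has rank 3.
Independent dimensionless groups: 3 − 3 = 0.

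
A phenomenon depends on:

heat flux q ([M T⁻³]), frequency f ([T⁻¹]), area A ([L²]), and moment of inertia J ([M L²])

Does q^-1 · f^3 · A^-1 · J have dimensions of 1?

Sum the exponent of each base dimension across the product:
  M: −[q]_M + 3·[f]_M − [A]_M + [J]_M = −(1) + 3·(0) − (0) + (1) = 0
  L: −[q]_L + 3·[f]_L − [A]_L + [J]_L = −(0) + 3·(0) − (2) + (2) = 0
  T: −[q]_T + 3·[f]_T − [A]_T + [J]_T = −(-3) + 3·(-1) − (0) + (0) = 0
  Θ: −[q]_Θ + 3·[f]_Θ − [A]_Θ + [J]_Θ = −(0) + 3·(0) − (0) + (0) = 0
All base exponents vanish — dimensionless.

yes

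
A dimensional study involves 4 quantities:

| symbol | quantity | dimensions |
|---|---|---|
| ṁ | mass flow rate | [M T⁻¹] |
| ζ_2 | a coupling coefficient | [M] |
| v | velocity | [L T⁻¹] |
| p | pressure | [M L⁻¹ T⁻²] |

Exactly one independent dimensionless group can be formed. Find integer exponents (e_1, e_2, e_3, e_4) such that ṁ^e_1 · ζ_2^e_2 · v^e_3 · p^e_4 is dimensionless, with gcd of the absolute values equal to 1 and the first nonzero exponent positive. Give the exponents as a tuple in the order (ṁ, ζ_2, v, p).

M: e_1·(1) + e_2·(1) + e_3·(0) + e_4·(1) = 0
L: e_1·(0) + e_2·(0) + e_3·(1) + e_4·(-1) = 0
T: e_1·(-1) + e_2·(0) + e_3·(-1) + e_4·(-2) = 0
Solving this homogeneous linear system for the smallest-integer solution (first nonzero entry positive) gives (3, -2, -1, -1).

(3, -2, -1, -1)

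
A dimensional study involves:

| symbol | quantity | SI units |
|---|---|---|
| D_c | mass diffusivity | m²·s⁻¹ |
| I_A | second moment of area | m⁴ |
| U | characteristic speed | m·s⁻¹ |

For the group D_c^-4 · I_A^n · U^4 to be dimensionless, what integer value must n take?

1

Balance the L exponent: (4)·n from I_A, plus −4·(2) + 4·(1) = -4 from the rest, must sum to zero.
4n − 4 = 0, so n = 1.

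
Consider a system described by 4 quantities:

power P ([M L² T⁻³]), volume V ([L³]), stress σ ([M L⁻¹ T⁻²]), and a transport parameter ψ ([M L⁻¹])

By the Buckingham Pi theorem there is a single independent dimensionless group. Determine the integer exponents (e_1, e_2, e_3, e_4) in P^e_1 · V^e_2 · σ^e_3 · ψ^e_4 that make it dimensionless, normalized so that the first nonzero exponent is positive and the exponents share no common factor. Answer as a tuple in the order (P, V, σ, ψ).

(2, -2, -3, 1)

M: e_1·(1) + e_2·(0) + e_3·(1) + e_4·(1) = 0
L: e_1·(2) + e_2·(3) + e_3·(-1) + e_4·(-1) = 0
T: e_1·(-3) + e_2·(0) + e_3·(-2) + e_4·(0) = 0
Solving this homogeneous linear system for the smallest-integer solution (first nonzero entry positive) gives (2, -2, -3, 1).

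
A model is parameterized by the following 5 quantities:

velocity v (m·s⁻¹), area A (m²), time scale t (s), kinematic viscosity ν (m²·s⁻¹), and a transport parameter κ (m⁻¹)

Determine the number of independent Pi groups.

There are 5 variables and 2 base dimensions (L, T).
The dimension matrix has rank 2.
Independent dimensionless groups: 5 − 2 = 3.

3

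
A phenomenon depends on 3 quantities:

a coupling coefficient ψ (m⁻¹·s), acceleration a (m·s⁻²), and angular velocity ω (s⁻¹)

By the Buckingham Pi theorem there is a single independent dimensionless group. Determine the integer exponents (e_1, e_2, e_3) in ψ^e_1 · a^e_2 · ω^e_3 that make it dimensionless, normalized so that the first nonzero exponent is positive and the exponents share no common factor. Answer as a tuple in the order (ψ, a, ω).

L: e_1·(-1) + e_2·(1) + e_3·(0) = 0
T: e_1·(1) + e_2·(-2) + e_3·(-1) = 0
Solving this homogeneous linear system for the smallest-integer solution (first nonzero entry positive) gives (1, 1, -1).

(1, 1, -1)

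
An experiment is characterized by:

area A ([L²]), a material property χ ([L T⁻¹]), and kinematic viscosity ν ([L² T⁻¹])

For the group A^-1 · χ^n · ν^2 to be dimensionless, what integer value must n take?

Balance the L exponent: (1)·n from χ, plus −(2) + 2·(2) = 2 from the rest, must sum to zero.
n + 2 = 0, so n = -2.

-2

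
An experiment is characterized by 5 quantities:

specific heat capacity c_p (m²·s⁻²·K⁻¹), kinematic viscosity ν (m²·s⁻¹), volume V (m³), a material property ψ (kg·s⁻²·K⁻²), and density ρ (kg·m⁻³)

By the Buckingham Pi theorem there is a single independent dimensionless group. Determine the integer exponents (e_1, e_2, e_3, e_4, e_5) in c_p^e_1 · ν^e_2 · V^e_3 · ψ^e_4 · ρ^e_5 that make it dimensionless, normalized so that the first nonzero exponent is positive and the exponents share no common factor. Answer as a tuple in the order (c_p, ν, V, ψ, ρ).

M: e_1·(0) + e_2·(0) + e_3·(0) + e_4·(1) + e_5·(1) = 0
L: e_1·(2) + e_2·(2) + e_3·(3) + e_4·(0) + e_5·(-3) = 0
T: e_1·(-2) + e_2·(-1) + e_3·(0) + e_4·(-2) + e_5·(0) = 0
Θ: e_1·(-1) + e_2·(0) + e_3·(0) + e_4·(-2) + e_5·(0) = 0
Solving this homogeneous linear system for the smallest-integer solution (first nonzero entry positive) gives (2, -2, 1, -1, 1).

(2, -2, 1, -1, 1)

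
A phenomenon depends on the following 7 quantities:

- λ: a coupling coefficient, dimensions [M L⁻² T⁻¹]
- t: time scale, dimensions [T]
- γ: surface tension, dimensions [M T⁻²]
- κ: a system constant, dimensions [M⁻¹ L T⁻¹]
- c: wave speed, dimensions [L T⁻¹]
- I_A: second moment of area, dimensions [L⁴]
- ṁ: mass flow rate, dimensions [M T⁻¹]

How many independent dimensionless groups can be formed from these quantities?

4

There are 7 variables and 3 base dimensions (M, L, T).
The dimension matrix has rank 3.
Independent dimensionless groups: 7 − 3 = 4.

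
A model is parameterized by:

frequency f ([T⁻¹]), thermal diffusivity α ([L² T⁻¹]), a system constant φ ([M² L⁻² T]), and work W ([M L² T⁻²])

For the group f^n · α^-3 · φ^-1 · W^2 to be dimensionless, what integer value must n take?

Balance the T exponent: (-1)·n from f, plus −3·(-1) − (1) + 2·(-2) = -2 from the rest, must sum to zero.
−n − 2 = 0, so n = -2.

-2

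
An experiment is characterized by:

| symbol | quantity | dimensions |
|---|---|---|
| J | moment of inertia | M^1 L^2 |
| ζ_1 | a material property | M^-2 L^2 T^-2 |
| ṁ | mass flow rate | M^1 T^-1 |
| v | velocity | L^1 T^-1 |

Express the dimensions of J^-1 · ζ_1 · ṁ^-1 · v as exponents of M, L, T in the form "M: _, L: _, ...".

Collect each base-dimension exponent across the product:
  M: −(1) + (-2) − (1) + (0) = -4
  L: −(2) + (2) − (0) + (1) = 1
  T: −(0) + (-2) − (-1) + (-1) = -2
So the dimensions are [M⁻⁴ L T⁻²].

M: -4, L: 1, T: -2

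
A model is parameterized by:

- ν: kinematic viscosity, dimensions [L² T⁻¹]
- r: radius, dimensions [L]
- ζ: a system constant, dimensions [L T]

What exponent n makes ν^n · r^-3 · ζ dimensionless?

Balance the L exponent: (2)·n from ν, plus −3·(1) + (1) = -2 from the rest, must sum to zero.
2n − 2 = 0, so n = 1.

1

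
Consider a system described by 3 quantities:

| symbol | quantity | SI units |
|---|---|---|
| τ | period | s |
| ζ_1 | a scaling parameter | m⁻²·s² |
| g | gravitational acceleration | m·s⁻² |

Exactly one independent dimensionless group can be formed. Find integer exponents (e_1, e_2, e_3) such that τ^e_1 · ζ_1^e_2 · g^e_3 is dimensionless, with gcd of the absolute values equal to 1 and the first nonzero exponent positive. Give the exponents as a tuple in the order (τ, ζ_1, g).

(2, 1, 2)

L: e_1·(0) + e_2·(-2) + e_3·(1) = 0
T: e_1·(1) + e_2·(2) + e_3·(-2) = 0
Solving this homogeneous linear system for the smallest-integer solution (first nonzero entry positive) gives (2, 1, 2).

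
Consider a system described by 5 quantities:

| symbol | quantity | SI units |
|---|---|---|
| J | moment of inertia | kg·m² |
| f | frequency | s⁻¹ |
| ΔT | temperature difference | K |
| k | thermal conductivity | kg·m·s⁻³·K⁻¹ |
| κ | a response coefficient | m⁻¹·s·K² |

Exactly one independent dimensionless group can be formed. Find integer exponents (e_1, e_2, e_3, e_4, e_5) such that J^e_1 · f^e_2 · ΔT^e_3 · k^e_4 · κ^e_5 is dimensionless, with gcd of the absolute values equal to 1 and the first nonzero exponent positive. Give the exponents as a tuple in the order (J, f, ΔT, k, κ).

(1, 4, -3, -1, 1)

M: e_1·(1) + e_2·(0) + e_3·(0) + e_4·(1) + e_5·(0) = 0
L: e_1·(2) + e_2·(0) + e_3·(0) + e_4·(1) + e_5·(-1) = 0
T: e_1·(0) + e_2·(-1) + e_3·(0) + e_4·(-3) + e_5·(1) = 0
Θ: e_1·(0) + e_2·(0) + e_3·(1) + e_4·(-1) + e_5·(2) = 0
Solving this homogeneous linear system for the smallest-integer solution (first nonzero entry positive) gives (1, 4, -3, -1, 1).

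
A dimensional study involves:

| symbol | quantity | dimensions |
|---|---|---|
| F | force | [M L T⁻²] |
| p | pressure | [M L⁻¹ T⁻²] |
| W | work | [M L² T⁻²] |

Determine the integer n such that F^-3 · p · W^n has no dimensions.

2

Balance the M exponent: (1)·n from W, plus −3·(1) + (1) = -2 from the rest, must sum to zero.
n − 2 = 0, so n = 2.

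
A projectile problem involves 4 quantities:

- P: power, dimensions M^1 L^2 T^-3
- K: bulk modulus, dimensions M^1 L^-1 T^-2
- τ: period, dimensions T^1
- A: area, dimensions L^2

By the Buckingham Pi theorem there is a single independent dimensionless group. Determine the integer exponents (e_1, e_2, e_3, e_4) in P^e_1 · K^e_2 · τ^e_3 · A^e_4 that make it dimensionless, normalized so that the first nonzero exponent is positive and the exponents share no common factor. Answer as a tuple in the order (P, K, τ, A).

(2, -2, 2, -3)

M: e_1·(1) + e_2·(1) + e_3·(0) + e_4·(0) = 0
L: e_1·(2) + e_2·(-1) + e_3·(0) + e_4·(2) = 0
T: e_1·(-3) + e_2·(-2) + e_3·(1) + e_4·(0) = 0
Solving this homogeneous linear system for the smallest-integer solution (first nonzero entry positive) gives (2, -2, 2, -3).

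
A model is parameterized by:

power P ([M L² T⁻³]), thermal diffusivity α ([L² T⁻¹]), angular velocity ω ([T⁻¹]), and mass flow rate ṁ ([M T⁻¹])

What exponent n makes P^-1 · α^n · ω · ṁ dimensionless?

1

Balance the L exponent: (2)·n from α, plus −(2) + (0) + (0) = -2 from the rest, must sum to zero.
2n − 2 = 0, so n = 1.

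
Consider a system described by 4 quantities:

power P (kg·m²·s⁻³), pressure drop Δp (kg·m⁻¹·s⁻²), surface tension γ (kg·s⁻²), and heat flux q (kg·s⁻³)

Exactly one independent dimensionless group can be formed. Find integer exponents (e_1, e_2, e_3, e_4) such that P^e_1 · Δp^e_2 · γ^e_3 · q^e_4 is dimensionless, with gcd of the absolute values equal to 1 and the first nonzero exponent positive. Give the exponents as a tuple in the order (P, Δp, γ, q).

(1, 2, -2, -1)

M: e_1·(1) + e_2·(1) + e_3·(1) + e_4·(1) = 0
L: e_1·(2) + e_2·(-1) + e_3·(0) + e_4·(0) = 0
T: e_1·(-3) + e_2·(-2) + e_3·(-2) + e_4·(-3) = 0
Solving this homogeneous linear system for the smallest-integer solution (first nonzero entry positive) gives (1, 2, -2, -1).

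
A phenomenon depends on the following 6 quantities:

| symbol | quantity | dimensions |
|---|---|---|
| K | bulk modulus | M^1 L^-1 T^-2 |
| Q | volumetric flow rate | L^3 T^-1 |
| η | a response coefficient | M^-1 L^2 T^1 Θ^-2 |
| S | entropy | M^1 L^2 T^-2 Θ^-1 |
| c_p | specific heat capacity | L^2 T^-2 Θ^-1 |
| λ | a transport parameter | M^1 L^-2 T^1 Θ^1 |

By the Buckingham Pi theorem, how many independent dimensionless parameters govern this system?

There are 6 variables and 4 base dimensions (M, L, T, Θ).
The dimension matrix has rank 4.
Independent dimensionless groups: 6 − 4 = 2.

2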